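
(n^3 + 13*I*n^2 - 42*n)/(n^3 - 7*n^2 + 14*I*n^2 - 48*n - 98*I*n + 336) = n*(n + 7*I)/(n^2 + n*(-7 + 8*I) - 56*I)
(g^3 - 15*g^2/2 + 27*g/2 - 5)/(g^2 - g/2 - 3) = (2*g^2 - 11*g + 5)/(2*g + 3)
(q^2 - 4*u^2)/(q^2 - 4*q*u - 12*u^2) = (q - 2*u)/(q - 6*u)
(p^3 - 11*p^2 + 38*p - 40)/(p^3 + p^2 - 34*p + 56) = (p - 5)/(p + 7)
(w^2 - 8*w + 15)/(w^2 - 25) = (w - 3)/(w + 5)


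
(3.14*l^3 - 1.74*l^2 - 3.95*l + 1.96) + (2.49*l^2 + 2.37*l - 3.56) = 3.14*l^3 + 0.75*l^2 - 1.58*l - 1.6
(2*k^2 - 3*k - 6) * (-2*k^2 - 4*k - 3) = -4*k^4 - 2*k^3 + 18*k^2 + 33*k + 18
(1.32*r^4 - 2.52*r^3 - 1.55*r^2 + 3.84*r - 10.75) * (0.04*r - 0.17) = 0.0528*r^5 - 0.3252*r^4 + 0.3664*r^3 + 0.4171*r^2 - 1.0828*r + 1.8275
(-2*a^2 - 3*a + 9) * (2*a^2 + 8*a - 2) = -4*a^4 - 22*a^3 - 2*a^2 + 78*a - 18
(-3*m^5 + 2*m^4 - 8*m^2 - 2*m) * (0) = 0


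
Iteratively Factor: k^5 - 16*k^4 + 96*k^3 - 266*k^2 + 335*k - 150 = (k - 2)*(k^4 - 14*k^3 + 68*k^2 - 130*k + 75) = (k - 2)*(k - 1)*(k^3 - 13*k^2 + 55*k - 75) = (k - 5)*(k - 2)*(k - 1)*(k^2 - 8*k + 15) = (k - 5)^2*(k - 2)*(k - 1)*(k - 3)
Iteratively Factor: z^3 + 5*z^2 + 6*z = (z + 2)*(z^2 + 3*z) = (z + 2)*(z + 3)*(z)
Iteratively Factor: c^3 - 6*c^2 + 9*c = (c)*(c^2 - 6*c + 9) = c*(c - 3)*(c - 3)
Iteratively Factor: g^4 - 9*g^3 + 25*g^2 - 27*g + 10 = (g - 1)*(g^3 - 8*g^2 + 17*g - 10) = (g - 2)*(g - 1)*(g^2 - 6*g + 5) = (g - 5)*(g - 2)*(g - 1)*(g - 1)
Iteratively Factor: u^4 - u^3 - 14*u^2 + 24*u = (u)*(u^3 - u^2 - 14*u + 24) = u*(u + 4)*(u^2 - 5*u + 6) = u*(u - 2)*(u + 4)*(u - 3)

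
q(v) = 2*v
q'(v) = 2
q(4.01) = 8.02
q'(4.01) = 2.00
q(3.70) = 7.40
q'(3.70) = 2.00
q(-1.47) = -2.94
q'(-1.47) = 2.00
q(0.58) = 1.16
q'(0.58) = 2.00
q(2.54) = 5.08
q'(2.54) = 2.00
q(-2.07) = -4.14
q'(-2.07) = 2.00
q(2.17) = 4.34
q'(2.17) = 2.00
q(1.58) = 3.16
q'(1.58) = 2.00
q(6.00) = 12.00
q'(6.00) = 2.00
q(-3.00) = -6.00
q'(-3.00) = 2.00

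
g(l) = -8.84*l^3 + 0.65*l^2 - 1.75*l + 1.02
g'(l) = -26.52*l^2 + 1.3*l - 1.75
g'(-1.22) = -42.81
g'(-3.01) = -245.94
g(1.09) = -11.56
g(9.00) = -6406.44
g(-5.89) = 1840.21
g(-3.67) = 453.17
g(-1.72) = 50.93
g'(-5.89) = -929.44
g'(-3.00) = -244.33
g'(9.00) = -2138.17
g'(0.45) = -6.54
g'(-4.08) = -448.52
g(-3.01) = 253.25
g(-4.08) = 619.37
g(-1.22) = 20.17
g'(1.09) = -31.84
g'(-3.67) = -363.72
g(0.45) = -0.44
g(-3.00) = 250.80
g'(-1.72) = -82.44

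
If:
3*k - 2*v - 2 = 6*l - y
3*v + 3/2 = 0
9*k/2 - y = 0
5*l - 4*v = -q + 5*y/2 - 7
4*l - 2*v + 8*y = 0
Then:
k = -1/123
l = -29/164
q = -673/82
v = -1/2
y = -3/82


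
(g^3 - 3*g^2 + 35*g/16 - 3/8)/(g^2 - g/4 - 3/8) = (4*g^2 - 9*g + 2)/(2*(2*g + 1))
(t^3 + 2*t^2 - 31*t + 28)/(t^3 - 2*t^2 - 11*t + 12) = (t + 7)/(t + 3)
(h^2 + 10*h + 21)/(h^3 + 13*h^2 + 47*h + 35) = (h + 3)/(h^2 + 6*h + 5)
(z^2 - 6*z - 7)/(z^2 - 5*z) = (z^2 - 6*z - 7)/(z*(z - 5))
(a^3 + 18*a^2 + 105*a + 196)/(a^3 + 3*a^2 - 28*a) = (a^2 + 11*a + 28)/(a*(a - 4))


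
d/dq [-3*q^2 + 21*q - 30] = 21 - 6*q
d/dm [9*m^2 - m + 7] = 18*m - 1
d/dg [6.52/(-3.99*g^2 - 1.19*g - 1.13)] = (52.0296*g + 7.7588)/(3.99*g^2 + 1.19*g + 1.13)^2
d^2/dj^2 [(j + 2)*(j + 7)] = 2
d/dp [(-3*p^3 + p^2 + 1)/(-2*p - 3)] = (12*p^3 + 25*p^2 - 6*p + 2)/(4*p^2 + 12*p + 9)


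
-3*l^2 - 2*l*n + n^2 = (-3*l + n)*(l + n)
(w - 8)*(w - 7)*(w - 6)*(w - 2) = w^4 - 23*w^3 + 188*w^2 - 628*w + 672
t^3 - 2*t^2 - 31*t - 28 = (t - 7)*(t + 1)*(t + 4)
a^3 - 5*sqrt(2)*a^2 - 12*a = a*(a - 6*sqrt(2))*(a + sqrt(2))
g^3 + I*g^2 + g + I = (g - I)*(g + I)^2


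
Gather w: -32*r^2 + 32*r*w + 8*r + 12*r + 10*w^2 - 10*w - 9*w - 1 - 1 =-32*r^2 + 20*r + 10*w^2 + w*(32*r - 19) - 2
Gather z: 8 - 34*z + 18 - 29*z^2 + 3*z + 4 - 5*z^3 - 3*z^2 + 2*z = -5*z^3 - 32*z^2 - 29*z + 30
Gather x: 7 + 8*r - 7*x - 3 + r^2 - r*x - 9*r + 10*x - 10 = r^2 - r + x*(3 - r) - 6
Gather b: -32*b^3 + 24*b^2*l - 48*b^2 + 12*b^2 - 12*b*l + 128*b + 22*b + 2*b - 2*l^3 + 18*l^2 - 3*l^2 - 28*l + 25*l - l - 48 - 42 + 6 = -32*b^3 + b^2*(24*l - 36) + b*(152 - 12*l) - 2*l^3 + 15*l^2 - 4*l - 84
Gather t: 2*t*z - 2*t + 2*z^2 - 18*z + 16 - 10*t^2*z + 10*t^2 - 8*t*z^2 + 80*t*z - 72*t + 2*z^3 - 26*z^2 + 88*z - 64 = t^2*(10 - 10*z) + t*(-8*z^2 + 82*z - 74) + 2*z^3 - 24*z^2 + 70*z - 48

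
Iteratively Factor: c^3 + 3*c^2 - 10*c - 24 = (c - 3)*(c^2 + 6*c + 8) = (c - 3)*(c + 2)*(c + 4)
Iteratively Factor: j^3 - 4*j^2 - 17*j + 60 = (j - 3)*(j^2 - j - 20) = (j - 3)*(j + 4)*(j - 5)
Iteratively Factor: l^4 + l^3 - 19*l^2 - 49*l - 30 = (l + 3)*(l^3 - 2*l^2 - 13*l - 10) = (l + 2)*(l + 3)*(l^2 - 4*l - 5) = (l + 1)*(l + 2)*(l + 3)*(l - 5)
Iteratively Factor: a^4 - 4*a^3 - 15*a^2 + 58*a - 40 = (a - 5)*(a^3 + a^2 - 10*a + 8) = (a - 5)*(a - 2)*(a^2 + 3*a - 4) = (a - 5)*(a - 2)*(a + 4)*(a - 1)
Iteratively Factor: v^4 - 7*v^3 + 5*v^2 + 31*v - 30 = (v - 1)*(v^3 - 6*v^2 - v + 30) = (v - 5)*(v - 1)*(v^2 - v - 6) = (v - 5)*(v - 1)*(v + 2)*(v - 3)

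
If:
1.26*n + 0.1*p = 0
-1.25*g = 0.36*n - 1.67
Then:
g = 0.0228571428571429*p + 1.336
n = -0.0793650793650794*p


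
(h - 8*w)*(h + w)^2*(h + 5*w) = h^4 - h^3*w - 45*h^2*w^2 - 83*h*w^3 - 40*w^4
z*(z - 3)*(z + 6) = z^3 + 3*z^2 - 18*z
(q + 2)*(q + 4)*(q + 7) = q^3 + 13*q^2 + 50*q + 56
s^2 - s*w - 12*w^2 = (s - 4*w)*(s + 3*w)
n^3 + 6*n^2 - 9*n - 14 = (n - 2)*(n + 1)*(n + 7)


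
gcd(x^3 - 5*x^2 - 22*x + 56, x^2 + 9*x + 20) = x + 4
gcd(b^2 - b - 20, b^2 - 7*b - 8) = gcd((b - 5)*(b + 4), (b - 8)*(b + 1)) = 1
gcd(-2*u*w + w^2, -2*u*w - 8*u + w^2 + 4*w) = 2*u - w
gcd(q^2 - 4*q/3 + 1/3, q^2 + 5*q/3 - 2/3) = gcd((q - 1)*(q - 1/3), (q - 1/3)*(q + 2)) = q - 1/3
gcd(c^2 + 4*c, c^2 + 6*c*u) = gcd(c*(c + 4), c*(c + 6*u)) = c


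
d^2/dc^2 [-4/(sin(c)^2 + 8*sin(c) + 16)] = 8*(2*sin(c)^2 - 4*sin(c) - 3)/(sin(c) + 4)^4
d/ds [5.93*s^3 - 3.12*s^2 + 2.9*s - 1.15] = 17.79*s^2 - 6.24*s + 2.9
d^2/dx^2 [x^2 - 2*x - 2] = 2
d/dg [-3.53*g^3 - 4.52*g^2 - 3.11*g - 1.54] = -10.59*g^2 - 9.04*g - 3.11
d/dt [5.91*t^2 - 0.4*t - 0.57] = 11.82*t - 0.4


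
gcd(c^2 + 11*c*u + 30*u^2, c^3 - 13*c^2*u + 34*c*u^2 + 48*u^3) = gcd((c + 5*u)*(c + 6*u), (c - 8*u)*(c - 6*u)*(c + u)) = 1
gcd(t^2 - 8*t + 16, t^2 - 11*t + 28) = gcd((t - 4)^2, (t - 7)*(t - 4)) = t - 4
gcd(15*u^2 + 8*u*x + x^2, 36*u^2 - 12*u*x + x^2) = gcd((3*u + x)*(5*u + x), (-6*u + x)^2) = 1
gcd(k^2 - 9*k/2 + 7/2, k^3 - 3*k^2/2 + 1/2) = k - 1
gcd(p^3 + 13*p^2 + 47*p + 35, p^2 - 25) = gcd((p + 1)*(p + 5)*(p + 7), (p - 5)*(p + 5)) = p + 5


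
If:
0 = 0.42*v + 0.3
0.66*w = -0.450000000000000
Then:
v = -0.71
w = -0.68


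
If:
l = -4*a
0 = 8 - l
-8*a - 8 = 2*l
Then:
No Solution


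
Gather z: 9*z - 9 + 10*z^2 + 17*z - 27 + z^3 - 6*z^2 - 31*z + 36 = z^3 + 4*z^2 - 5*z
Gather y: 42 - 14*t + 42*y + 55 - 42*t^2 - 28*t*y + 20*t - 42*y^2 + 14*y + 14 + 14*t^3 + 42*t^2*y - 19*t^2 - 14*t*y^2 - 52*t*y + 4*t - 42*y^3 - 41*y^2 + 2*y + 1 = 14*t^3 - 61*t^2 + 10*t - 42*y^3 + y^2*(-14*t - 83) + y*(42*t^2 - 80*t + 58) + 112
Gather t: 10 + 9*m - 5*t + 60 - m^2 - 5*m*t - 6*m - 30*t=-m^2 + 3*m + t*(-5*m - 35) + 70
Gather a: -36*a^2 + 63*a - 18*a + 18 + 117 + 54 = -36*a^2 + 45*a + 189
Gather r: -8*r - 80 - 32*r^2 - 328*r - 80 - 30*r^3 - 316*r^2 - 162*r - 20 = -30*r^3 - 348*r^2 - 498*r - 180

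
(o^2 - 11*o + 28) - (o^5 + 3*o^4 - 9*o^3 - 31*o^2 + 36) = -o^5 - 3*o^4 + 9*o^3 + 32*o^2 - 11*o - 8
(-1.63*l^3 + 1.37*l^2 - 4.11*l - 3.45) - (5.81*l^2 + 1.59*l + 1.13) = -1.63*l^3 - 4.44*l^2 - 5.7*l - 4.58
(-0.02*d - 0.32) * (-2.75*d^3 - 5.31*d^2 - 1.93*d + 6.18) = 0.055*d^4 + 0.9862*d^3 + 1.7378*d^2 + 0.494*d - 1.9776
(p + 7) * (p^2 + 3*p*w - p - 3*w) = p^3 + 3*p^2*w + 6*p^2 + 18*p*w - 7*p - 21*w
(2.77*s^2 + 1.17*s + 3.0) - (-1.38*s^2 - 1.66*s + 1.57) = 4.15*s^2 + 2.83*s + 1.43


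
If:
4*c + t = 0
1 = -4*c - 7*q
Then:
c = -t/4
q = t/7 - 1/7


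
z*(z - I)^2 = z^3 - 2*I*z^2 - z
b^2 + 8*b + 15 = (b + 3)*(b + 5)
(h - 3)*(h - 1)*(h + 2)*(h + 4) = h^4 + 2*h^3 - 13*h^2 - 14*h + 24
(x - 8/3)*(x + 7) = x^2 + 13*x/3 - 56/3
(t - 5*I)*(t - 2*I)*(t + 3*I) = t^3 - 4*I*t^2 + 11*t - 30*I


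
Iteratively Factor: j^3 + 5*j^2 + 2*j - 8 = (j - 1)*(j^2 + 6*j + 8) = (j - 1)*(j + 2)*(j + 4)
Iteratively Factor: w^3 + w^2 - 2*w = (w)*(w^2 + w - 2) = w*(w - 1)*(w + 2)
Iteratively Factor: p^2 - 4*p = (p)*(p - 4)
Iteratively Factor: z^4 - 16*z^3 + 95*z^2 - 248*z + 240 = (z - 5)*(z^3 - 11*z^2 + 40*z - 48) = (z - 5)*(z - 4)*(z^2 - 7*z + 12) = (z - 5)*(z - 4)^2*(z - 3)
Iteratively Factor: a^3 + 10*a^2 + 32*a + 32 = (a + 2)*(a^2 + 8*a + 16) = (a + 2)*(a + 4)*(a + 4)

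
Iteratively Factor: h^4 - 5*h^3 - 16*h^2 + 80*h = (h)*(h^3 - 5*h^2 - 16*h + 80) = h*(h - 5)*(h^2 - 16) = h*(h - 5)*(h + 4)*(h - 4)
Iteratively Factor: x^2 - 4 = (x + 2)*(x - 2)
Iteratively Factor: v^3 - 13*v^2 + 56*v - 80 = (v - 4)*(v^2 - 9*v + 20) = (v - 4)^2*(v - 5)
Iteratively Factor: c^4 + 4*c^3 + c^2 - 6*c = (c - 1)*(c^3 + 5*c^2 + 6*c) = c*(c - 1)*(c^2 + 5*c + 6) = c*(c - 1)*(c + 3)*(c + 2)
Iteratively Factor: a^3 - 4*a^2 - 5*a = (a + 1)*(a^2 - 5*a) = a*(a + 1)*(a - 5)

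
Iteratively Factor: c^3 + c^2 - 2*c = (c - 1)*(c^2 + 2*c) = (c - 1)*(c + 2)*(c)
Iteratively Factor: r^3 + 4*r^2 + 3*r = (r)*(r^2 + 4*r + 3) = r*(r + 3)*(r + 1)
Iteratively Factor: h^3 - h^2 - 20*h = (h - 5)*(h^2 + 4*h) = h*(h - 5)*(h + 4)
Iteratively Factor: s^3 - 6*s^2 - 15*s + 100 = (s + 4)*(s^2 - 10*s + 25) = (s - 5)*(s + 4)*(s - 5)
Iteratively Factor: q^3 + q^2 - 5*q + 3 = (q - 1)*(q^2 + 2*q - 3) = (q - 1)*(q + 3)*(q - 1)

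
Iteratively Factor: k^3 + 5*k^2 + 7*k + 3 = (k + 1)*(k^2 + 4*k + 3) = (k + 1)*(k + 3)*(k + 1)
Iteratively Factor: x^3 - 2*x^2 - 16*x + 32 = (x - 2)*(x^2 - 16) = (x - 2)*(x + 4)*(x - 4)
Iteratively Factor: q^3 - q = (q - 1)*(q^2 + q) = q*(q - 1)*(q + 1)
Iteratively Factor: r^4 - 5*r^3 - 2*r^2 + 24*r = (r - 4)*(r^3 - r^2 - 6*r) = r*(r - 4)*(r^2 - r - 6) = r*(r - 4)*(r + 2)*(r - 3)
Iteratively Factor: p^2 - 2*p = (p)*(p - 2)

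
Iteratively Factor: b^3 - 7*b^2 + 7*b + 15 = (b - 3)*(b^2 - 4*b - 5) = (b - 5)*(b - 3)*(b + 1)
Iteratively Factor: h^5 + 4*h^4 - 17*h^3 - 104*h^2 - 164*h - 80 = (h + 1)*(h^4 + 3*h^3 - 20*h^2 - 84*h - 80) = (h + 1)*(h + 2)*(h^3 + h^2 - 22*h - 40) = (h - 5)*(h + 1)*(h + 2)*(h^2 + 6*h + 8) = (h - 5)*(h + 1)*(h + 2)*(h + 4)*(h + 2)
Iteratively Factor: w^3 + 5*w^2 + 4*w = (w + 4)*(w^2 + w) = w*(w + 4)*(w + 1)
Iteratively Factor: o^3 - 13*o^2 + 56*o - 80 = (o - 4)*(o^2 - 9*o + 20) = (o - 4)^2*(o - 5)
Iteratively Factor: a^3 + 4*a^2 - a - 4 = (a + 1)*(a^2 + 3*a - 4) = (a + 1)*(a + 4)*(a - 1)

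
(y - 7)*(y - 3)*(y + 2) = y^3 - 8*y^2 + y + 42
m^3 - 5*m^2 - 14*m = m*(m - 7)*(m + 2)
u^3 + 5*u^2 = u^2*(u + 5)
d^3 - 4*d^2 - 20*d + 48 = (d - 6)*(d - 2)*(d + 4)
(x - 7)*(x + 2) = x^2 - 5*x - 14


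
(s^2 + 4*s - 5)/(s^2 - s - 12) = (-s^2 - 4*s + 5)/(-s^2 + s + 12)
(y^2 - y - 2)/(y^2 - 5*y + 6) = (y + 1)/(y - 3)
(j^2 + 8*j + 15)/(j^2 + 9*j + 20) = (j + 3)/(j + 4)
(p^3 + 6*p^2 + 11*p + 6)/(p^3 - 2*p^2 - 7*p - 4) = (p^2 + 5*p + 6)/(p^2 - 3*p - 4)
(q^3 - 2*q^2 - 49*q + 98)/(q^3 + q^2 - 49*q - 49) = (q - 2)/(q + 1)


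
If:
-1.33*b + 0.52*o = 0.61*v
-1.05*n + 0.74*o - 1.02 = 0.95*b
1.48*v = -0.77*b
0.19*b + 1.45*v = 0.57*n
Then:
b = 0.67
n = -0.66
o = 1.30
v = -0.35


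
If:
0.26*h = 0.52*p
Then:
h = 2.0*p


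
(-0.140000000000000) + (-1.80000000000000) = -1.94000000000000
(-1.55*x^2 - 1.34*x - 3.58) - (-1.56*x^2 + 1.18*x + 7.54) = 0.01*x^2 - 2.52*x - 11.12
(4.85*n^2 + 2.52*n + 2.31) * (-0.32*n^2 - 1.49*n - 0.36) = -1.552*n^4 - 8.0329*n^3 - 6.24*n^2 - 4.3491*n - 0.8316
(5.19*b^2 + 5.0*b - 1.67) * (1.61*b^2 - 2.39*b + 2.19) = 8.3559*b^4 - 4.3541*b^3 - 3.2726*b^2 + 14.9413*b - 3.6573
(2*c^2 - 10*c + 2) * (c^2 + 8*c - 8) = 2*c^4 + 6*c^3 - 94*c^2 + 96*c - 16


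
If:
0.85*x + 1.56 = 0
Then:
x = -1.84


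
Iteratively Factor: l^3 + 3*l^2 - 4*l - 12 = (l + 3)*(l^2 - 4) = (l + 2)*(l + 3)*(l - 2)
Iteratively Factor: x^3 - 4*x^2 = (x)*(x^2 - 4*x) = x*(x - 4)*(x)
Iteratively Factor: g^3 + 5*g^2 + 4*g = (g + 1)*(g^2 + 4*g) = g*(g + 1)*(g + 4)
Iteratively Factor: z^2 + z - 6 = (z - 2)*(z + 3)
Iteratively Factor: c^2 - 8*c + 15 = (c - 3)*(c - 5)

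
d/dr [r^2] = 2*r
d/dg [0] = 0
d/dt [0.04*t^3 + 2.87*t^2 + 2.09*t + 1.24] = 0.12*t^2 + 5.74*t + 2.09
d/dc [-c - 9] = -1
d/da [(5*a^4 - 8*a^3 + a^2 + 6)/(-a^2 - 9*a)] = (-10*a^5 - 127*a^4 + 144*a^3 - 9*a^2 + 12*a + 54)/(a^2*(a^2 + 18*a + 81))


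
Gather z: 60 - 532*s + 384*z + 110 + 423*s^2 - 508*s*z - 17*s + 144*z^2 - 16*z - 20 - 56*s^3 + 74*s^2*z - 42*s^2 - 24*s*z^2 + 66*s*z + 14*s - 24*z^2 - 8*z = -56*s^3 + 381*s^2 - 535*s + z^2*(120 - 24*s) + z*(74*s^2 - 442*s + 360) + 150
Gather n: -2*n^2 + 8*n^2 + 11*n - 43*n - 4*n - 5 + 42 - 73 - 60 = 6*n^2 - 36*n - 96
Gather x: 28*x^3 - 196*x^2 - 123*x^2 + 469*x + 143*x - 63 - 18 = 28*x^3 - 319*x^2 + 612*x - 81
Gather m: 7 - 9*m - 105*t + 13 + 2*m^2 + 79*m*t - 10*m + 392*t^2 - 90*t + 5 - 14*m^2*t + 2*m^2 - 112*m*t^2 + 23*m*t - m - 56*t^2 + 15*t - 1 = m^2*(4 - 14*t) + m*(-112*t^2 + 102*t - 20) + 336*t^2 - 180*t + 24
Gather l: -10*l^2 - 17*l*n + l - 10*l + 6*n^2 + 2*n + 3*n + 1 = -10*l^2 + l*(-17*n - 9) + 6*n^2 + 5*n + 1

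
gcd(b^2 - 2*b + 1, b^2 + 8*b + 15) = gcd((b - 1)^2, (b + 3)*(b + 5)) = 1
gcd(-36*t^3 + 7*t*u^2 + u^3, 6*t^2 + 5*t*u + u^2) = 3*t + u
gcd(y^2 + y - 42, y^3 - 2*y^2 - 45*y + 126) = y^2 + y - 42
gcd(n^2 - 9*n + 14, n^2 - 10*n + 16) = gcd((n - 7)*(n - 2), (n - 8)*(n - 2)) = n - 2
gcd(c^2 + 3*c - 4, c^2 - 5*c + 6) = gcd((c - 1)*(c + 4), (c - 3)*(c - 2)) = 1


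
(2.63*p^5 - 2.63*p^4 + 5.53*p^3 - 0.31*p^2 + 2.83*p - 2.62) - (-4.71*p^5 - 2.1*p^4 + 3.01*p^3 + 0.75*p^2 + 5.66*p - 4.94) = 7.34*p^5 - 0.53*p^4 + 2.52*p^3 - 1.06*p^2 - 2.83*p + 2.32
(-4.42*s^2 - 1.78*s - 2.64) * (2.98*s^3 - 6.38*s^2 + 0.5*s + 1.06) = -13.1716*s^5 + 22.8952*s^4 + 1.2792*s^3 + 11.268*s^2 - 3.2068*s - 2.7984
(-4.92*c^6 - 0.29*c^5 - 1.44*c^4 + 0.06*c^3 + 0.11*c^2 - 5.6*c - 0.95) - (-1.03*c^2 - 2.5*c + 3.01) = -4.92*c^6 - 0.29*c^5 - 1.44*c^4 + 0.06*c^3 + 1.14*c^2 - 3.1*c - 3.96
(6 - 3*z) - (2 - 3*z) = 4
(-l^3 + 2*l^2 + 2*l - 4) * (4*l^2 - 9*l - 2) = -4*l^5 + 17*l^4 - 8*l^3 - 38*l^2 + 32*l + 8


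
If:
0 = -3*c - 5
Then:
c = -5/3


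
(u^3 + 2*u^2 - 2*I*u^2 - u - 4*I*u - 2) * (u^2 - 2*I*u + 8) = u^5 + 2*u^4 - 4*I*u^4 + 3*u^3 - 8*I*u^3 + 6*u^2 - 14*I*u^2 - 8*u - 28*I*u - 16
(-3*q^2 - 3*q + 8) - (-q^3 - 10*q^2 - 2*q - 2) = q^3 + 7*q^2 - q + 10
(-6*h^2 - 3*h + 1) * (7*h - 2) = -42*h^3 - 9*h^2 + 13*h - 2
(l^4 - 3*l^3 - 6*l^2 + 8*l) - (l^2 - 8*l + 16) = l^4 - 3*l^3 - 7*l^2 + 16*l - 16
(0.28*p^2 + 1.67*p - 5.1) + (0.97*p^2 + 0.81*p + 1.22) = 1.25*p^2 + 2.48*p - 3.88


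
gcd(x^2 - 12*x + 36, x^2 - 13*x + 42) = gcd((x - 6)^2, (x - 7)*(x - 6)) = x - 6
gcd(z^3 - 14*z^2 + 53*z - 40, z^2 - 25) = z - 5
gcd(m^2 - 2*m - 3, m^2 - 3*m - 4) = m + 1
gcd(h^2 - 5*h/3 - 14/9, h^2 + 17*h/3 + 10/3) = h + 2/3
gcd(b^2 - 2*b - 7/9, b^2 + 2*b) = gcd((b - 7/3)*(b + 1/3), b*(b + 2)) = 1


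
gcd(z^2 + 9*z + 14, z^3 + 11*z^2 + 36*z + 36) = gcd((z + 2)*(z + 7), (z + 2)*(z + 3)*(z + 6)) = z + 2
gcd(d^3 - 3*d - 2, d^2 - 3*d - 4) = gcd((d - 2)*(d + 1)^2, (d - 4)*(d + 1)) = d + 1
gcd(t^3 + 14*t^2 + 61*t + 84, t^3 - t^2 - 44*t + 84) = t + 7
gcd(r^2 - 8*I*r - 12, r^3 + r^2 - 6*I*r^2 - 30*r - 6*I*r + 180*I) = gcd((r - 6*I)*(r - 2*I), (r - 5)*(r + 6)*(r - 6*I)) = r - 6*I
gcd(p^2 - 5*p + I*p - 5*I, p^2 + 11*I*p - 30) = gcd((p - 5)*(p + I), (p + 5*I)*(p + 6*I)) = 1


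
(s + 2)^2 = s^2 + 4*s + 4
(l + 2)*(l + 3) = l^2 + 5*l + 6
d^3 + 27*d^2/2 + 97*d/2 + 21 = (d + 1/2)*(d + 6)*(d + 7)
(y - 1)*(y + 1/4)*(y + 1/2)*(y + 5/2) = y^4 + 9*y^3/4 - 5*y^2/4 - 27*y/16 - 5/16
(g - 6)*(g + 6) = g^2 - 36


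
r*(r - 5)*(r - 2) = r^3 - 7*r^2 + 10*r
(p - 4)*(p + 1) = p^2 - 3*p - 4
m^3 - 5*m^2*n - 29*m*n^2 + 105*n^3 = (m - 7*n)*(m - 3*n)*(m + 5*n)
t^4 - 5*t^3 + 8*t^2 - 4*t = t*(t - 2)^2*(t - 1)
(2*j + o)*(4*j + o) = 8*j^2 + 6*j*o + o^2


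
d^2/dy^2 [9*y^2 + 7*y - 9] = 18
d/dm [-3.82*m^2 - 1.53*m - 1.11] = -7.64*m - 1.53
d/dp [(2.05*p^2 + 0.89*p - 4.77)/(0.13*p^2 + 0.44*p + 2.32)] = (0.7863*p^2 + 10.7522*p + 4.1636)/(0.0169*p^4 + 0.1144*p^3 + 0.7968*p^2 + 2.0416*p + 5.3824)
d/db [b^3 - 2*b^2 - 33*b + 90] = 3*b^2 - 4*b - 33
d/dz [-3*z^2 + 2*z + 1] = 2 - 6*z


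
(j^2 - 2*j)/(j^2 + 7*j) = (j - 2)/(j + 7)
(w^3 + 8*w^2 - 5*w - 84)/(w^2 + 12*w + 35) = (w^2 + w - 12)/(w + 5)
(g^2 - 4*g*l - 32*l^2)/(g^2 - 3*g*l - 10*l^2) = (-g^2 + 4*g*l + 32*l^2)/(-g^2 + 3*g*l + 10*l^2)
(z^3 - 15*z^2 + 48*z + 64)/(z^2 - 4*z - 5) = (z^2 - 16*z + 64)/(z - 5)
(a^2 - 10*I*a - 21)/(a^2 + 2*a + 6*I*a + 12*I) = (a^2 - 10*I*a - 21)/(a^2 + a*(2 + 6*I) + 12*I)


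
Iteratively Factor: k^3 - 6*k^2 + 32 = (k + 2)*(k^2 - 8*k + 16) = (k - 4)*(k + 2)*(k - 4)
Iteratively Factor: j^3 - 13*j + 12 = (j - 1)*(j^2 + j - 12) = (j - 1)*(j + 4)*(j - 3)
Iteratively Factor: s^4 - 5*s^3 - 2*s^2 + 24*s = (s)*(s^3 - 5*s^2 - 2*s + 24) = s*(s - 3)*(s^2 - 2*s - 8) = s*(s - 4)*(s - 3)*(s + 2)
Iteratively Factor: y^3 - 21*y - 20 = (y + 4)*(y^2 - 4*y - 5) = (y + 1)*(y + 4)*(y - 5)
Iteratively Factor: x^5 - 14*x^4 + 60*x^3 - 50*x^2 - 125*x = (x)*(x^4 - 14*x^3 + 60*x^2 - 50*x - 125) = x*(x - 5)*(x^3 - 9*x^2 + 15*x + 25) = x*(x - 5)^2*(x^2 - 4*x - 5) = x*(x - 5)^2*(x + 1)*(x - 5)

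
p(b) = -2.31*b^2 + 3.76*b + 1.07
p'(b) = 3.76 - 4.62*b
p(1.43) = 1.72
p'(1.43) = -2.85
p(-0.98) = -4.83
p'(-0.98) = 8.29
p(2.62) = -4.94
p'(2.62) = -8.34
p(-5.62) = -93.02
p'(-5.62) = 29.72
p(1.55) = 1.35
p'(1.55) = -3.40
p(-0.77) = -3.19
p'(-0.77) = 7.32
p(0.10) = 1.42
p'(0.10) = 3.30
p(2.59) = -4.69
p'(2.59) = -8.21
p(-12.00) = -376.69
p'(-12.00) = 59.20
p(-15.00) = -575.08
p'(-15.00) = 73.06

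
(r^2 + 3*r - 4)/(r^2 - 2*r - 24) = (r - 1)/(r - 6)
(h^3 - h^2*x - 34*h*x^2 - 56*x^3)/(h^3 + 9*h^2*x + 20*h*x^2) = (h^2 - 5*h*x - 14*x^2)/(h*(h + 5*x))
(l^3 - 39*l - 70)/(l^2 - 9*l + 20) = (l^3 - 39*l - 70)/(l^2 - 9*l + 20)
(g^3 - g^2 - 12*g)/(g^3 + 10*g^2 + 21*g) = (g - 4)/(g + 7)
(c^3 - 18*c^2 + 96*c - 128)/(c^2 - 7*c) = (c^3 - 18*c^2 + 96*c - 128)/(c*(c - 7))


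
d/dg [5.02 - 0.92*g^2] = -1.84*g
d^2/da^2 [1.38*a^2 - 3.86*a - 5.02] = 2.76000000000000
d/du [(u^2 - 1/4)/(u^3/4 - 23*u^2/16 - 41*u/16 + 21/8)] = 4*(-16*u^4 - 152*u^2 + 290*u - 41)/(16*u^6 - 184*u^5 + 201*u^4 + 2222*u^3 - 251*u^2 - 3444*u + 1764)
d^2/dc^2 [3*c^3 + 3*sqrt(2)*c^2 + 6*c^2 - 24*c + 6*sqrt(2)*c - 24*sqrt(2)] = 18*c + 6*sqrt(2) + 12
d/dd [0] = 0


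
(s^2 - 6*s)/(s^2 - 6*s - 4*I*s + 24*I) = s/(s - 4*I)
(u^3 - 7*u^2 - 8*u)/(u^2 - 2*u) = (u^2 - 7*u - 8)/(u - 2)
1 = 1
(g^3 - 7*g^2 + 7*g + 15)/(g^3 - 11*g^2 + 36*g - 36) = (g^2 - 4*g - 5)/(g^2 - 8*g + 12)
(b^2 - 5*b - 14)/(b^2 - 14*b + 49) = (b + 2)/(b - 7)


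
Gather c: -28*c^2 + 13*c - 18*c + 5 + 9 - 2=-28*c^2 - 5*c + 12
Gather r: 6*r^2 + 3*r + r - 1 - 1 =6*r^2 + 4*r - 2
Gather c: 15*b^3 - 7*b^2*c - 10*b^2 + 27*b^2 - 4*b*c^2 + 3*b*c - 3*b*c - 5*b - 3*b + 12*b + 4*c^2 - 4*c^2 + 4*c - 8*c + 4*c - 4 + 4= 15*b^3 - 7*b^2*c + 17*b^2 - 4*b*c^2 + 4*b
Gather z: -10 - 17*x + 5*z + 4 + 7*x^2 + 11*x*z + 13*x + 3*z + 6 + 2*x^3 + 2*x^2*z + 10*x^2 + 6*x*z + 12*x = 2*x^3 + 17*x^2 + 8*x + z*(2*x^2 + 17*x + 8)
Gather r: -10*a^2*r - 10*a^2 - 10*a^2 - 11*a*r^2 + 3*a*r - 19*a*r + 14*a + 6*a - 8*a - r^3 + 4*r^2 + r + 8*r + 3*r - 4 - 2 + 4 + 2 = -20*a^2 + 12*a - r^3 + r^2*(4 - 11*a) + r*(-10*a^2 - 16*a + 12)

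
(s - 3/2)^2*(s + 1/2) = s^3 - 5*s^2/2 + 3*s/4 + 9/8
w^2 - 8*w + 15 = (w - 5)*(w - 3)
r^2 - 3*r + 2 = (r - 2)*(r - 1)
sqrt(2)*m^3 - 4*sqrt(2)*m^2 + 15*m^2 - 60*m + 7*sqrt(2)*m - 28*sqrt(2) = (m - 4)*(m + 7*sqrt(2))*(sqrt(2)*m + 1)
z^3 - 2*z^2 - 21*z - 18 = (z - 6)*(z + 1)*(z + 3)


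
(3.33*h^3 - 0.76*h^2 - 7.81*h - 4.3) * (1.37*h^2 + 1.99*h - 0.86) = 4.5621*h^5 + 5.5855*h^4 - 15.0759*h^3 - 20.7793*h^2 - 1.8404*h + 3.698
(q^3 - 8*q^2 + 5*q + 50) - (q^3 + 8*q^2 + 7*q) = -16*q^2 - 2*q + 50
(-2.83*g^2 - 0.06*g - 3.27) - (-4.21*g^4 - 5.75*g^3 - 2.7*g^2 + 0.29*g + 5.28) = 4.21*g^4 + 5.75*g^3 - 0.13*g^2 - 0.35*g - 8.55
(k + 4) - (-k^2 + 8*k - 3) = k^2 - 7*k + 7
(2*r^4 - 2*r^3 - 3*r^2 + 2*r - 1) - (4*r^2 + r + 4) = 2*r^4 - 2*r^3 - 7*r^2 + r - 5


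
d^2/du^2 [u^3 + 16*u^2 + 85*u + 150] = 6*u + 32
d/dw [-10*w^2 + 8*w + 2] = 8 - 20*w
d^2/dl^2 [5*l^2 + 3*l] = 10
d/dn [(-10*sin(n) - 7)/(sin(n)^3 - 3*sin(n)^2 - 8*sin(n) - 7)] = (20*sin(n)^3 - 9*sin(n)^2 - 42*sin(n) + 14)*cos(n)/(sin(n)^3 - 3*sin(n)^2 - 8*sin(n) - 7)^2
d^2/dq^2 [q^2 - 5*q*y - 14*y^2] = 2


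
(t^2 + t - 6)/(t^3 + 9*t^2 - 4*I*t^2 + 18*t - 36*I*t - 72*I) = (t - 2)/(t^2 + t*(6 - 4*I) - 24*I)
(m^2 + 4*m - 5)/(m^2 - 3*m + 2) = (m + 5)/(m - 2)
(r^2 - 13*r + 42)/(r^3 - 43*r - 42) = (r - 6)/(r^2 + 7*r + 6)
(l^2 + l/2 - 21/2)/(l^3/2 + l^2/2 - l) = (2*l^2 + l - 21)/(l*(l^2 + l - 2))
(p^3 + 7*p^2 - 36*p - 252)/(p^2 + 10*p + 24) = (p^2 + p - 42)/(p + 4)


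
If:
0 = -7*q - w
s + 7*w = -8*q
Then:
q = -w/7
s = -41*w/7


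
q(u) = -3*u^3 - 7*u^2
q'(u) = -9*u^2 - 14*u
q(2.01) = -52.64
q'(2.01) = -64.50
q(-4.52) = 134.02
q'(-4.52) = -120.59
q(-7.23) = 767.89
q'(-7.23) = -369.24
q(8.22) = -2139.22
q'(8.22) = -723.20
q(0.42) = -1.46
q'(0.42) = -7.47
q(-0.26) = -0.42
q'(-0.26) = 3.03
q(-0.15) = -0.15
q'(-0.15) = 1.90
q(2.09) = -57.96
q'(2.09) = -68.57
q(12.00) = -6192.00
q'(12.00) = -1464.00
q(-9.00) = 1620.00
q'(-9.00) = -603.00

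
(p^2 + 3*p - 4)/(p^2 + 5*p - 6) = (p + 4)/(p + 6)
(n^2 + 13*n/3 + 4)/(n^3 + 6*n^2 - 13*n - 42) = (n^2 + 13*n/3 + 4)/(n^3 + 6*n^2 - 13*n - 42)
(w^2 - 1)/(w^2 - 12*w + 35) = (w^2 - 1)/(w^2 - 12*w + 35)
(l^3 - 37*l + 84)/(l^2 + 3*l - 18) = (l^2 + 3*l - 28)/(l + 6)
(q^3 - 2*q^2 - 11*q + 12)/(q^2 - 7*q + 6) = (q^2 - q - 12)/(q - 6)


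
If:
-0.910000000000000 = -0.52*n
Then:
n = 1.75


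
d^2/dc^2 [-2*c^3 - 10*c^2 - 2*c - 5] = -12*c - 20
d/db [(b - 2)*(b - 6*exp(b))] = b - (b - 2)*(6*exp(b) - 1) - 6*exp(b)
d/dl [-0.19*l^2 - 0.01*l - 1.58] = -0.38*l - 0.01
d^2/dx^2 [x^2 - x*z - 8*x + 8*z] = 2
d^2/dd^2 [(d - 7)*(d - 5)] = 2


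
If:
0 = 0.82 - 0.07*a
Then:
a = 11.71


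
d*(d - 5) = d^2 - 5*d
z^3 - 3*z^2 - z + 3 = (z - 3)*(z - 1)*(z + 1)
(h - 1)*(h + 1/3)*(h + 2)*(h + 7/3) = h^4 + 11*h^3/3 + 13*h^2/9 - 41*h/9 - 14/9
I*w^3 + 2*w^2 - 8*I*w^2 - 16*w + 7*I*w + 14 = (w - 7)*(w - 2*I)*(I*w - I)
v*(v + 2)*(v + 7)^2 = v^4 + 16*v^3 + 77*v^2 + 98*v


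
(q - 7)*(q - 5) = q^2 - 12*q + 35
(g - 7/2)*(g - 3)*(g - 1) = g^3 - 15*g^2/2 + 17*g - 21/2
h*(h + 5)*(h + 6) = h^3 + 11*h^2 + 30*h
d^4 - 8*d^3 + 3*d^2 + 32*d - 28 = (d - 7)*(d - 2)*(d - 1)*(d + 2)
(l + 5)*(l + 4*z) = l^2 + 4*l*z + 5*l + 20*z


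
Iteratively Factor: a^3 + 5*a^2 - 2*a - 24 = (a - 2)*(a^2 + 7*a + 12) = (a - 2)*(a + 4)*(a + 3)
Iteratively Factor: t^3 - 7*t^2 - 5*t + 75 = (t - 5)*(t^2 - 2*t - 15) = (t - 5)^2*(t + 3)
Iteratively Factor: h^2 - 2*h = (h - 2)*(h)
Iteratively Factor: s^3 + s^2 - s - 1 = (s + 1)*(s^2 - 1) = (s - 1)*(s + 1)*(s + 1)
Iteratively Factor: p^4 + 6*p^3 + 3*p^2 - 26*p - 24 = (p + 3)*(p^3 + 3*p^2 - 6*p - 8) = (p + 1)*(p + 3)*(p^2 + 2*p - 8) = (p + 1)*(p + 3)*(p + 4)*(p - 2)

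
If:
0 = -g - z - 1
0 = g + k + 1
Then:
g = -z - 1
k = z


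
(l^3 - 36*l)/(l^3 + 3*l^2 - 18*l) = (l - 6)/(l - 3)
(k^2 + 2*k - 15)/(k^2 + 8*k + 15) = (k - 3)/(k + 3)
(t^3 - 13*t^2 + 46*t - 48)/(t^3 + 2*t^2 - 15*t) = (t^2 - 10*t + 16)/(t*(t + 5))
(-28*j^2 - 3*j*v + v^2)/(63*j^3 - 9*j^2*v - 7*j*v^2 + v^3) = (4*j + v)/(-9*j^2 + v^2)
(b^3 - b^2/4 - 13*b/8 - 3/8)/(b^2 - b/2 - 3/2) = b + 1/4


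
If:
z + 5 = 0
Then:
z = -5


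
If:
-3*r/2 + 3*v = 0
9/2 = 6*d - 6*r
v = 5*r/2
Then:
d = 3/4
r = 0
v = 0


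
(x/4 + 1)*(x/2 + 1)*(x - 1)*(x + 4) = x^4/8 + 9*x^3/8 + 11*x^2/4 - 4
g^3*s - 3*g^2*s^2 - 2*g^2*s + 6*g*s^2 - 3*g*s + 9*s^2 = (g - 3)*(g - 3*s)*(g*s + s)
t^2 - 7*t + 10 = (t - 5)*(t - 2)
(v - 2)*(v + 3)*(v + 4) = v^3 + 5*v^2 - 2*v - 24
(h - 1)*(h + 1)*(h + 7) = h^3 + 7*h^2 - h - 7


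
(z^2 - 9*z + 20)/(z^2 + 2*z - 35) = (z - 4)/(z + 7)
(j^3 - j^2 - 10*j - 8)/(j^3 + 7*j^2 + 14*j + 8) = (j - 4)/(j + 4)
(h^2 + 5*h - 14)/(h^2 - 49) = (h - 2)/(h - 7)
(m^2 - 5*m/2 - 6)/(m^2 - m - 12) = (m + 3/2)/(m + 3)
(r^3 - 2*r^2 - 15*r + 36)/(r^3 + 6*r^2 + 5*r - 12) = (r^2 - 6*r + 9)/(r^2 + 2*r - 3)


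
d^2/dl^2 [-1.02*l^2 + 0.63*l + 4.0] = -2.04000000000000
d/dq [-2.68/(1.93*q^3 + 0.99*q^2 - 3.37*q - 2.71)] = (15.5172*q^2 + 5.3064*q - 9.0316)/(1.93*q^3 + 0.99*q^2 - 3.37*q - 2.71)^2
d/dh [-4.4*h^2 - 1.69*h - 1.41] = -8.8*h - 1.69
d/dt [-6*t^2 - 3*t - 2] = -12*t - 3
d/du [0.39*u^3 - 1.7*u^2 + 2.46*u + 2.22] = 1.17*u^2 - 3.4*u + 2.46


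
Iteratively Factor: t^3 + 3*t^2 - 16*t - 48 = (t + 3)*(t^2 - 16) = (t - 4)*(t + 3)*(t + 4)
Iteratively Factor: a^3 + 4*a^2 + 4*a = (a + 2)*(a^2 + 2*a) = (a + 2)^2*(a)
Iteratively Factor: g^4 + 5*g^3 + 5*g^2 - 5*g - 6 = (g + 1)*(g^3 + 4*g^2 + g - 6) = (g + 1)*(g + 2)*(g^2 + 2*g - 3) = (g + 1)*(g + 2)*(g + 3)*(g - 1)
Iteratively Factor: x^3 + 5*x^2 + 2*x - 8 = (x + 2)*(x^2 + 3*x - 4) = (x + 2)*(x + 4)*(x - 1)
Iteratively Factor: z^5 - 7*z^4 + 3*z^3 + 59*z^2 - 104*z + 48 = (z - 1)*(z^4 - 6*z^3 - 3*z^2 + 56*z - 48) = (z - 1)^2*(z^3 - 5*z^2 - 8*z + 48) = (z - 4)*(z - 1)^2*(z^2 - z - 12) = (z - 4)^2*(z - 1)^2*(z + 3)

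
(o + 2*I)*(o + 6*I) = o^2 + 8*I*o - 12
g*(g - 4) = g^2 - 4*g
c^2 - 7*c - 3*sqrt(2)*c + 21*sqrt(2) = (c - 7)*(c - 3*sqrt(2))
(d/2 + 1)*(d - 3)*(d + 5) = d^3/2 + 2*d^2 - 11*d/2 - 15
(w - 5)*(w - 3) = w^2 - 8*w + 15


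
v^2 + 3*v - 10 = (v - 2)*(v + 5)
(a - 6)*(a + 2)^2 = a^3 - 2*a^2 - 20*a - 24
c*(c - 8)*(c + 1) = c^3 - 7*c^2 - 8*c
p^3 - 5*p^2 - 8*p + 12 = (p - 6)*(p - 1)*(p + 2)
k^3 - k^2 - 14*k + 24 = (k - 3)*(k - 2)*(k + 4)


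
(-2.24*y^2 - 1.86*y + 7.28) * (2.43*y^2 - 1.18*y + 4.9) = -5.4432*y^4 - 1.8766*y^3 + 8.9092*y^2 - 17.7044*y + 35.672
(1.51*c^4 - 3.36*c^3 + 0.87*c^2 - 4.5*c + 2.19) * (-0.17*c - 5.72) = -0.2567*c^5 - 8.066*c^4 + 19.0713*c^3 - 4.2114*c^2 + 25.3677*c - 12.5268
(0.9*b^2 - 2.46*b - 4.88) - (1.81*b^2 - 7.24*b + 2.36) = -0.91*b^2 + 4.78*b - 7.24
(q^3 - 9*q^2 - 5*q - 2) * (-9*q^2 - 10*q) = -9*q^5 + 71*q^4 + 135*q^3 + 68*q^2 + 20*q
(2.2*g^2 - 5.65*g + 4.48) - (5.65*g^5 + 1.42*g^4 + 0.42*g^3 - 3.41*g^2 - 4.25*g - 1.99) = -5.65*g^5 - 1.42*g^4 - 0.42*g^3 + 5.61*g^2 - 1.4*g + 6.47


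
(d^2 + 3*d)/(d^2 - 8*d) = (d + 3)/(d - 8)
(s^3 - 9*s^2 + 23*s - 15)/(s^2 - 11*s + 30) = (s^2 - 4*s + 3)/(s - 6)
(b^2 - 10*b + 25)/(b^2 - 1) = (b^2 - 10*b + 25)/(b^2 - 1)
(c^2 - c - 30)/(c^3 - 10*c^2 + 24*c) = (c + 5)/(c*(c - 4))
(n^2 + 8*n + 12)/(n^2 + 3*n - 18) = (n + 2)/(n - 3)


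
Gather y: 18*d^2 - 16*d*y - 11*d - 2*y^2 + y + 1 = 18*d^2 - 11*d - 2*y^2 + y*(1 - 16*d) + 1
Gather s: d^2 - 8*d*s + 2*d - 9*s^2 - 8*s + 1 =d^2 + 2*d - 9*s^2 + s*(-8*d - 8) + 1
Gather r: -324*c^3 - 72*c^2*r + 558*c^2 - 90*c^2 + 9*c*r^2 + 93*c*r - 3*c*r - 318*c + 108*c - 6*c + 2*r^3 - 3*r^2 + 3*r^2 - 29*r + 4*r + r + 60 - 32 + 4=-324*c^3 + 468*c^2 + 9*c*r^2 - 216*c + 2*r^3 + r*(-72*c^2 + 90*c - 24) + 32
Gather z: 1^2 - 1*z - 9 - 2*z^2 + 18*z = -2*z^2 + 17*z - 8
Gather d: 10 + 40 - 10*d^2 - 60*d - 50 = -10*d^2 - 60*d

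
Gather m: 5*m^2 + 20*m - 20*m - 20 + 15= 5*m^2 - 5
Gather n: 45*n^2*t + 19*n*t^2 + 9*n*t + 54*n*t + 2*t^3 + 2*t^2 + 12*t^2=45*n^2*t + n*(19*t^2 + 63*t) + 2*t^3 + 14*t^2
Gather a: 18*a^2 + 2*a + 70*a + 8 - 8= 18*a^2 + 72*a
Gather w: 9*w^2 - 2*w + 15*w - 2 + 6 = 9*w^2 + 13*w + 4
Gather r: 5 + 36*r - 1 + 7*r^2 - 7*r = 7*r^2 + 29*r + 4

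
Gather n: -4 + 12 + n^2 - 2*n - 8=n^2 - 2*n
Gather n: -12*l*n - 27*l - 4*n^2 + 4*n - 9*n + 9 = -27*l - 4*n^2 + n*(-12*l - 5) + 9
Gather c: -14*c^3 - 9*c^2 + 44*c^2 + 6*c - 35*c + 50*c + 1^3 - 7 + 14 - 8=-14*c^3 + 35*c^2 + 21*c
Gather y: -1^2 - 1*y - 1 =-y - 2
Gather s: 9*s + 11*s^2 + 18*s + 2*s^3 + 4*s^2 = 2*s^3 + 15*s^2 + 27*s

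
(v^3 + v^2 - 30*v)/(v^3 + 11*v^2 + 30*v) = (v - 5)/(v + 5)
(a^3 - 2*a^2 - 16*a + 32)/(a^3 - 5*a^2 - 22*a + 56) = (a - 4)/(a - 7)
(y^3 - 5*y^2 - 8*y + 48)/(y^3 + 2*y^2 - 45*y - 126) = (y^2 - 8*y + 16)/(y^2 - y - 42)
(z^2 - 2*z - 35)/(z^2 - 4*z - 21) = (z + 5)/(z + 3)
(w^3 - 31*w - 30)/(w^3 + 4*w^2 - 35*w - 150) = (w + 1)/(w + 5)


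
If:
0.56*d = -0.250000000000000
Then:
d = -0.45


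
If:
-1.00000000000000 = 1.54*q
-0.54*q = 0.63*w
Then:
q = -0.65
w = 0.56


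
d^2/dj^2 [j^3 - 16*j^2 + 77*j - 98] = 6*j - 32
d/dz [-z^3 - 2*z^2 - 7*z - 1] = -3*z^2 - 4*z - 7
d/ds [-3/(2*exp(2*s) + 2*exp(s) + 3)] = (12*exp(s) + 6)*exp(s)/(2*exp(2*s) + 2*exp(s) + 3)^2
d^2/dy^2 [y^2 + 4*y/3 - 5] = 2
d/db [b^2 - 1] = 2*b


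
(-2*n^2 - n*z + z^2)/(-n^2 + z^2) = (-2*n + z)/(-n + z)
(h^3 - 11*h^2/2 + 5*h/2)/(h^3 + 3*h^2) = (2*h^2 - 11*h + 5)/(2*h*(h + 3))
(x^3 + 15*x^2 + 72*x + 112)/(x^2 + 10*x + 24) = (x^2 + 11*x + 28)/(x + 6)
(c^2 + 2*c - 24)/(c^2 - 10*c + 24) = (c + 6)/(c - 6)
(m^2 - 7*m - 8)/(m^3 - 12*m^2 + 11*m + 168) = (m + 1)/(m^2 - 4*m - 21)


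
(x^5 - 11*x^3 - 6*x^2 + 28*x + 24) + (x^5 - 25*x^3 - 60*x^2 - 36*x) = 2*x^5 - 36*x^3 - 66*x^2 - 8*x + 24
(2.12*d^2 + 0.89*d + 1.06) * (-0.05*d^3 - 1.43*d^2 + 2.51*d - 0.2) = -0.106*d^5 - 3.0761*d^4 + 3.9955*d^3 + 0.2941*d^2 + 2.4826*d - 0.212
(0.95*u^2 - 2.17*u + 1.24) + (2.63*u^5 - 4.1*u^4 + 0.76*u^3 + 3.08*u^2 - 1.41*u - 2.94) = 2.63*u^5 - 4.1*u^4 + 0.76*u^3 + 4.03*u^2 - 3.58*u - 1.7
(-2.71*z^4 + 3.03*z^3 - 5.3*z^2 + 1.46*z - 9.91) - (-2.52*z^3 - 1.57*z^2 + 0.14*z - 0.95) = -2.71*z^4 + 5.55*z^3 - 3.73*z^2 + 1.32*z - 8.96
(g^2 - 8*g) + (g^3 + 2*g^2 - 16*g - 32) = g^3 + 3*g^2 - 24*g - 32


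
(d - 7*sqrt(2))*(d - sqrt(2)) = d^2 - 8*sqrt(2)*d + 14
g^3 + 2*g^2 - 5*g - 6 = (g - 2)*(g + 1)*(g + 3)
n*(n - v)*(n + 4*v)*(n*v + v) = n^4*v + 3*n^3*v^2 + n^3*v - 4*n^2*v^3 + 3*n^2*v^2 - 4*n*v^3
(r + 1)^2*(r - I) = r^3 + 2*r^2 - I*r^2 + r - 2*I*r - I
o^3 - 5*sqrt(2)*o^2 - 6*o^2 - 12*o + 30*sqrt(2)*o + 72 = (o - 6)*(o - 6*sqrt(2))*(o + sqrt(2))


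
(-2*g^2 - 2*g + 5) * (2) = -4*g^2 - 4*g + 10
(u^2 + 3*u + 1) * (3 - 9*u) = -9*u^3 - 24*u^2 + 3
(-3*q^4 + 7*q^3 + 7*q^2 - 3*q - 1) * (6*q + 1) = -18*q^5 + 39*q^4 + 49*q^3 - 11*q^2 - 9*q - 1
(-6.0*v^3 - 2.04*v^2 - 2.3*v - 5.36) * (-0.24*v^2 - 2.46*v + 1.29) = 1.44*v^5 + 15.2496*v^4 - 2.1696*v^3 + 4.3128*v^2 + 10.2186*v - 6.9144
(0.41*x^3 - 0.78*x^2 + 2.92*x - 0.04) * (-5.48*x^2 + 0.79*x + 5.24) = -2.2468*x^5 + 4.5983*x^4 - 14.4694*x^3 - 1.5612*x^2 + 15.2692*x - 0.2096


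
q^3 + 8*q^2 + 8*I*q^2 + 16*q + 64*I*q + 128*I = (q + 4)^2*(q + 8*I)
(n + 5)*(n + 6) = n^2 + 11*n + 30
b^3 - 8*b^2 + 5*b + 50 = (b - 5)^2*(b + 2)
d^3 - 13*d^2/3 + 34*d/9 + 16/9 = (d - 8/3)*(d - 2)*(d + 1/3)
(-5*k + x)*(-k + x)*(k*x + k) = 5*k^3*x + 5*k^3 - 6*k^2*x^2 - 6*k^2*x + k*x^3 + k*x^2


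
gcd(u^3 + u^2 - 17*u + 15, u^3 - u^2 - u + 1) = u - 1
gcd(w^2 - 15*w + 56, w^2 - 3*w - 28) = w - 7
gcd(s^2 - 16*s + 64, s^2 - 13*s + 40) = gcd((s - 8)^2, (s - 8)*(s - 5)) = s - 8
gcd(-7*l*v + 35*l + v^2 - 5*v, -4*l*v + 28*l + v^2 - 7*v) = 1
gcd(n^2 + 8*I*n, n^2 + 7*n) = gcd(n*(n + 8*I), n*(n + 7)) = n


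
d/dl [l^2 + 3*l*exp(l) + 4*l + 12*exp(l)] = 3*l*exp(l) + 2*l + 15*exp(l) + 4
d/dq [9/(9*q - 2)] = -81/(9*q - 2)^2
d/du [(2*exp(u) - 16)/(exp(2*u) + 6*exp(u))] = 2*(-exp(2*u) + 16*exp(u) + 48)*exp(-u)/(exp(2*u) + 12*exp(u) + 36)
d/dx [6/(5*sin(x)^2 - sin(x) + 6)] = 6*(1 - 10*sin(x))*cos(x)/(5*sin(x)^2 - sin(x) + 6)^2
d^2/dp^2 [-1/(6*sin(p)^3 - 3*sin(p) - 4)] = 3*(-108*sin(p)^6 + 156*sin(p)^4 - 72*sin(p)^3 - 39*sin(p)^2 + 52*sin(p) + 6)/(-6*sin(p)^3 + 3*sin(p) + 4)^3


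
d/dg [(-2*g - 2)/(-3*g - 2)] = -2/(3*g + 2)^2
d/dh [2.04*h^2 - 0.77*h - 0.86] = 4.08*h - 0.77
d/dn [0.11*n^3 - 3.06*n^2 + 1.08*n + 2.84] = 0.33*n^2 - 6.12*n + 1.08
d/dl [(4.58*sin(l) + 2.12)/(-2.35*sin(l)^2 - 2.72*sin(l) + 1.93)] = (10.763*sin(l)^2 + 9.964*sin(l) + 14.6058)*cos(l)/(5.5225*sin(l)^4 + 12.784*sin(l)^3 - 1.6726*sin(l)^2 - 10.4992*sin(l) + 3.7249)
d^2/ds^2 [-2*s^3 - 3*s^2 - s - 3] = -12*s - 6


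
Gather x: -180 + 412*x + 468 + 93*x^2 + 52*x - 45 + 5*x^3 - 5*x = 5*x^3 + 93*x^2 + 459*x + 243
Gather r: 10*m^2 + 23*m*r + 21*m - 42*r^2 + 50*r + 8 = 10*m^2 + 21*m - 42*r^2 + r*(23*m + 50) + 8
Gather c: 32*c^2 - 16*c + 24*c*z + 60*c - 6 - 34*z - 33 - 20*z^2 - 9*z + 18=32*c^2 + c*(24*z + 44) - 20*z^2 - 43*z - 21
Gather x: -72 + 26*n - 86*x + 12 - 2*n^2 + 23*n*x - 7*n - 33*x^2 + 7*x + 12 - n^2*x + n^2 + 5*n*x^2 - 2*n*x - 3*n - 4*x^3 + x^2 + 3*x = -n^2 + 16*n - 4*x^3 + x^2*(5*n - 32) + x*(-n^2 + 21*n - 76) - 48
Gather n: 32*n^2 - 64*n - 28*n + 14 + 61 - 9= 32*n^2 - 92*n + 66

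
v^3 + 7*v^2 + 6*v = v*(v + 1)*(v + 6)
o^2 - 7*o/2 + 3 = (o - 2)*(o - 3/2)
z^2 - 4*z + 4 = (z - 2)^2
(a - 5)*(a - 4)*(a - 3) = a^3 - 12*a^2 + 47*a - 60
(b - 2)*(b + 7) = b^2 + 5*b - 14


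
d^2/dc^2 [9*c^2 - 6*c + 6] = 18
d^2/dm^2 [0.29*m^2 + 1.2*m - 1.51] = 0.580000000000000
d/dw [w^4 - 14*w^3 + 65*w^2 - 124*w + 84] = 4*w^3 - 42*w^2 + 130*w - 124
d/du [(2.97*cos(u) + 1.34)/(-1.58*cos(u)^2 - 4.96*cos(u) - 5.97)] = (-4.6926*cos(u)^2 - 4.2344*cos(u) + 11.0845)*sin(u)/(2.4964*cos(u)^4 + 15.6736*cos(u)^3 + 43.4668*cos(u)^2 + 59.2224*cos(u) + 35.6409)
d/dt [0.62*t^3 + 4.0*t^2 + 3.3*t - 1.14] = 1.86*t^2 + 8.0*t + 3.3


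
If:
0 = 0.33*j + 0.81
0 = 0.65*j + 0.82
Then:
No Solution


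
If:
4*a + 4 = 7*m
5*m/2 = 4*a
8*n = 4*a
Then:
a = 5/9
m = 8/9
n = 5/18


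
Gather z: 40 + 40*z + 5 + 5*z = 45*z + 45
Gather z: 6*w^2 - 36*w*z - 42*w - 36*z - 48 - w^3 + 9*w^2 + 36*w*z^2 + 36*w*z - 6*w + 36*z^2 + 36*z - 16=-w^3 + 15*w^2 - 48*w + z^2*(36*w + 36) - 64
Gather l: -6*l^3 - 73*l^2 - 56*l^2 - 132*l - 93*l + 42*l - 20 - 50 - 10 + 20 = -6*l^3 - 129*l^2 - 183*l - 60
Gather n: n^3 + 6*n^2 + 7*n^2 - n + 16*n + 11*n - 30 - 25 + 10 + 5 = n^3 + 13*n^2 + 26*n - 40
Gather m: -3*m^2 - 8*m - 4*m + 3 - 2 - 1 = -3*m^2 - 12*m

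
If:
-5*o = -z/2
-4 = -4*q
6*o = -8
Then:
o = -4/3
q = 1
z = -40/3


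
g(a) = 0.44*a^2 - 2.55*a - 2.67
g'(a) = 0.88*a - 2.55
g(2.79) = -6.36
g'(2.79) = -0.09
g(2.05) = -6.05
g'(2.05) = -0.75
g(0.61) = -4.06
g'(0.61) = -2.01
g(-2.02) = 4.28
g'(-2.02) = -4.33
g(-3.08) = 9.36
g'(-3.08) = -5.26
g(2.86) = -6.36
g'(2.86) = -0.03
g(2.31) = -6.21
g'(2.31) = -0.52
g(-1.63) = 2.66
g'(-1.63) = -3.98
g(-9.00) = 55.92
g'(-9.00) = -10.47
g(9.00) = 10.02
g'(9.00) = 5.37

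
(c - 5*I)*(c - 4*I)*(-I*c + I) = -I*c^3 - 9*c^2 + I*c^2 + 9*c + 20*I*c - 20*I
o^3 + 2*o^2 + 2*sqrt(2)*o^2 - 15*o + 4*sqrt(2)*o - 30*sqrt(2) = (o - 3)*(o + 5)*(o + 2*sqrt(2))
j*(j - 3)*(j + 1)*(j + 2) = j^4 - 7*j^2 - 6*j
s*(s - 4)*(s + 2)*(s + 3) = s^4 + s^3 - 14*s^2 - 24*s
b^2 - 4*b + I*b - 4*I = (b - 4)*(b + I)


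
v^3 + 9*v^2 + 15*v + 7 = (v + 1)^2*(v + 7)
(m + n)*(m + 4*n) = m^2 + 5*m*n + 4*n^2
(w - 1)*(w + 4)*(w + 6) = w^3 + 9*w^2 + 14*w - 24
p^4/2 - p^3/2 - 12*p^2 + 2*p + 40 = (p/2 + 1)*(p - 5)*(p - 2)*(p + 4)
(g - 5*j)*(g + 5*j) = g^2 - 25*j^2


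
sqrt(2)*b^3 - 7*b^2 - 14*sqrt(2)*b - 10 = (b - 5*sqrt(2))*(b + sqrt(2))*(sqrt(2)*b + 1)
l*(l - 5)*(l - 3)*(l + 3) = l^4 - 5*l^3 - 9*l^2 + 45*l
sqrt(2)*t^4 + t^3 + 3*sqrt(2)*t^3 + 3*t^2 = t^2*(t + 3)*(sqrt(2)*t + 1)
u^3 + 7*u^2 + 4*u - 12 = (u - 1)*(u + 2)*(u + 6)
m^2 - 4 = (m - 2)*(m + 2)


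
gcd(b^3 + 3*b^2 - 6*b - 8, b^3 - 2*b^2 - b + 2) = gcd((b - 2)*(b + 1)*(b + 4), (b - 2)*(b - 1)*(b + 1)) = b^2 - b - 2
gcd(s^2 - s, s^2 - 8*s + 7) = s - 1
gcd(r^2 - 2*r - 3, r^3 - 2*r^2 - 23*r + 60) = r - 3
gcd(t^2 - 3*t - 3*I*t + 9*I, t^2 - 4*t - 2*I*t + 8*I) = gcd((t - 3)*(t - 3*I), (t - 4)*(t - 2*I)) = 1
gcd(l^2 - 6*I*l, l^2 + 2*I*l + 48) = l - 6*I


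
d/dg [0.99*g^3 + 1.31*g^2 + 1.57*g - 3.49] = 2.97*g^2 + 2.62*g + 1.57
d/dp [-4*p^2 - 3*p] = -8*p - 3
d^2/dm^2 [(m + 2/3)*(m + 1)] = 2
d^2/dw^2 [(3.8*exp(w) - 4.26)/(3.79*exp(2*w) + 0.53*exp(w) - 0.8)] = (54.58358*exp(4*w) - 252.397324*exp(3*w) + 43.458414*exp(2*w) - 51.250714*exp(w) + 0.62576)*exp(w)/(54.439939*exp(6*w) + 22.838919*exp(5*w) - 31.280007*exp(4*w) - 9.492883*exp(3*w) + 6.60264*exp(2*w) + 1.0176*exp(w) - 0.512)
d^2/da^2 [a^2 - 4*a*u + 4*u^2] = 2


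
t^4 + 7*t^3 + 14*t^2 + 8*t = t*(t + 1)*(t + 2)*(t + 4)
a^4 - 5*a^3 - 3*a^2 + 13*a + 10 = (a - 5)*(a - 2)*(a + 1)^2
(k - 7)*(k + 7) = k^2 - 49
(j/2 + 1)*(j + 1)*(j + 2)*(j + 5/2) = j^4/2 + 15*j^3/4 + 41*j^2/4 + 12*j + 5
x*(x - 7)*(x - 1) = x^3 - 8*x^2 + 7*x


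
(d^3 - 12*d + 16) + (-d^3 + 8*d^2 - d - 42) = 8*d^2 - 13*d - 26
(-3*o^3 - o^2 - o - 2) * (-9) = 27*o^3 + 9*o^2 + 9*o + 18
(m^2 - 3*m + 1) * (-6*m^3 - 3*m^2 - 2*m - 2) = -6*m^5 + 15*m^4 + m^3 + m^2 + 4*m - 2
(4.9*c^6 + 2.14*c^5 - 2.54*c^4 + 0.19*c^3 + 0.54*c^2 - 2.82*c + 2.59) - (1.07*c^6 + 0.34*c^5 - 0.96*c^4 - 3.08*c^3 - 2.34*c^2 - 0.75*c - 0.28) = 3.83*c^6 + 1.8*c^5 - 1.58*c^4 + 3.27*c^3 + 2.88*c^2 - 2.07*c + 2.87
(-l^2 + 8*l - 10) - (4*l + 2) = -l^2 + 4*l - 12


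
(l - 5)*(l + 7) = l^2 + 2*l - 35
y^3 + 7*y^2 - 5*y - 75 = (y - 3)*(y + 5)^2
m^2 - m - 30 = (m - 6)*(m + 5)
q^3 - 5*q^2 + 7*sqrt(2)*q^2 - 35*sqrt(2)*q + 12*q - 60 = (q - 5)*(q + sqrt(2))*(q + 6*sqrt(2))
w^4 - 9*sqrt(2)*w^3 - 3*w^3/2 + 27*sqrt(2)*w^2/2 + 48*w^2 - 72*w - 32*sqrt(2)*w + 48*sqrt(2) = (w - 3/2)*(w - 4*sqrt(2))^2*(w - sqrt(2))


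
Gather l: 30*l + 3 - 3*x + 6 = 30*l - 3*x + 9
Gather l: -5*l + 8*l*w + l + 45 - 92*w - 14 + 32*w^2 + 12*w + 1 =l*(8*w - 4) + 32*w^2 - 80*w + 32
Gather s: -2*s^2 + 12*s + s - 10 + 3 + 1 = -2*s^2 + 13*s - 6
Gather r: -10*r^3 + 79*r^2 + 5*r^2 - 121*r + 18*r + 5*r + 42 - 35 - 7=-10*r^3 + 84*r^2 - 98*r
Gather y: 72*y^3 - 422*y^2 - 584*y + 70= 72*y^3 - 422*y^2 - 584*y + 70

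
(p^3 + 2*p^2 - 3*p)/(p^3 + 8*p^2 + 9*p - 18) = p/(p + 6)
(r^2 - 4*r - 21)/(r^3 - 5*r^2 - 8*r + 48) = (r - 7)/(r^2 - 8*r + 16)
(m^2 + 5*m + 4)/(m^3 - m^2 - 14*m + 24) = (m + 1)/(m^2 - 5*m + 6)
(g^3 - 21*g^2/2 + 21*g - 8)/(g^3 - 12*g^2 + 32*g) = (g^2 - 5*g/2 + 1)/(g*(g - 4))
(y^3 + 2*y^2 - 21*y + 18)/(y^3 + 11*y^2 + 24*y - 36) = (y - 3)/(y + 6)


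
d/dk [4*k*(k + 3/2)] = 8*k + 6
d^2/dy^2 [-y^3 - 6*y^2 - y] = -6*y - 12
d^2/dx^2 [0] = 0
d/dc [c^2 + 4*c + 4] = 2*c + 4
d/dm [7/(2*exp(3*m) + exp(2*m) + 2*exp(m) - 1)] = 14*(-3*exp(2*m) - exp(m) - 1)*exp(m)/(2*exp(3*m) + exp(2*m) + 2*exp(m) - 1)^2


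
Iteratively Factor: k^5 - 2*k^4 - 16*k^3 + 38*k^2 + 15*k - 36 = (k + 4)*(k^4 - 6*k^3 + 8*k^2 + 6*k - 9) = (k - 3)*(k + 4)*(k^3 - 3*k^2 - k + 3) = (k - 3)*(k - 1)*(k + 4)*(k^2 - 2*k - 3) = (k - 3)^2*(k - 1)*(k + 4)*(k + 1)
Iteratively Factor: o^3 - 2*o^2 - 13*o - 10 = (o + 1)*(o^2 - 3*o - 10) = (o + 1)*(o + 2)*(o - 5)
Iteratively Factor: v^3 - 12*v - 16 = (v + 2)*(v^2 - 2*v - 8) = (v - 4)*(v + 2)*(v + 2)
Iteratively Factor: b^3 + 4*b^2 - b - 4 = (b - 1)*(b^2 + 5*b + 4) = (b - 1)*(b + 4)*(b + 1)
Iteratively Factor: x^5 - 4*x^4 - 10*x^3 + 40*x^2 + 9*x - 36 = (x - 3)*(x^4 - x^3 - 13*x^2 + x + 12) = (x - 3)*(x + 1)*(x^3 - 2*x^2 - 11*x + 12) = (x - 4)*(x - 3)*(x + 1)*(x^2 + 2*x - 3) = (x - 4)*(x - 3)*(x + 1)*(x + 3)*(x - 1)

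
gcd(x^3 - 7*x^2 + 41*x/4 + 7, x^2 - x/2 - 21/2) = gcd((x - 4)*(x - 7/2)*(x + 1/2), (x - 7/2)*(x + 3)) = x - 7/2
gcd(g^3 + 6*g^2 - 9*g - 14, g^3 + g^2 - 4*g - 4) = g^2 - g - 2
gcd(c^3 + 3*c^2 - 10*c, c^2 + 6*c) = c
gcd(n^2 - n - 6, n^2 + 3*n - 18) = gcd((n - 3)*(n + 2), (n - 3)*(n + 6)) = n - 3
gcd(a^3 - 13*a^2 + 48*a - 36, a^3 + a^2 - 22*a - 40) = 1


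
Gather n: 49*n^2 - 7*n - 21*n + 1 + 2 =49*n^2 - 28*n + 3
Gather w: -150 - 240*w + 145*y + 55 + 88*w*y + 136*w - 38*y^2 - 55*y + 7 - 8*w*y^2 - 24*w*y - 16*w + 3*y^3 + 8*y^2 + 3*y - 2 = w*(-8*y^2 + 64*y - 120) + 3*y^3 - 30*y^2 + 93*y - 90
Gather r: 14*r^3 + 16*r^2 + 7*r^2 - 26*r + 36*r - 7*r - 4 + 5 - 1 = 14*r^3 + 23*r^2 + 3*r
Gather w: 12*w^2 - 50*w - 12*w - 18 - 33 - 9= 12*w^2 - 62*w - 60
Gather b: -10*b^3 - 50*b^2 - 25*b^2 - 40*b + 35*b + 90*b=-10*b^3 - 75*b^2 + 85*b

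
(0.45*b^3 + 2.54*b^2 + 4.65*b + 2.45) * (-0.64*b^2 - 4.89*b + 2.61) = -0.288*b^5 - 3.8261*b^4 - 14.2221*b^3 - 17.6771*b^2 + 0.156000000000001*b + 6.3945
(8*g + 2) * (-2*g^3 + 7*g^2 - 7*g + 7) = -16*g^4 + 52*g^3 - 42*g^2 + 42*g + 14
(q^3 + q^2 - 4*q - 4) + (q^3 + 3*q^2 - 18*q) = 2*q^3 + 4*q^2 - 22*q - 4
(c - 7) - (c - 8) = 1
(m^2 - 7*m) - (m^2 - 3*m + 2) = -4*m - 2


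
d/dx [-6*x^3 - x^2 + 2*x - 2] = -18*x^2 - 2*x + 2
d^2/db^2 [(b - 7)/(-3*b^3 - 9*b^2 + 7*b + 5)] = 2*(-(b - 7)*(9*b^2 + 18*b - 7)^2 + (9*b^2 + 18*b + 9*(b - 7)*(b + 1) - 7)*(3*b^3 + 9*b^2 - 7*b - 5))/(3*b^3 + 9*b^2 - 7*b - 5)^3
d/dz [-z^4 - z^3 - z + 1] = -4*z^3 - 3*z^2 - 1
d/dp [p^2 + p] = 2*p + 1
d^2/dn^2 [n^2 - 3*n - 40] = 2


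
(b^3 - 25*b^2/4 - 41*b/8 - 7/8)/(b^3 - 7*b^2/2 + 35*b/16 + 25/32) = 4*(2*b^2 - 13*b - 7)/(8*b^2 - 30*b + 25)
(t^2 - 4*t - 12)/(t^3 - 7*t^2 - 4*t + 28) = (t - 6)/(t^2 - 9*t + 14)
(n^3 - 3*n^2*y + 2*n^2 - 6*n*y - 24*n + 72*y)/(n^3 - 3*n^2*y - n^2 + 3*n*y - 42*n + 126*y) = (n - 4)/(n - 7)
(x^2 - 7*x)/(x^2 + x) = (x - 7)/(x + 1)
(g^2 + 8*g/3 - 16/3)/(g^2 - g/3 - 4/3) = (g + 4)/(g + 1)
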